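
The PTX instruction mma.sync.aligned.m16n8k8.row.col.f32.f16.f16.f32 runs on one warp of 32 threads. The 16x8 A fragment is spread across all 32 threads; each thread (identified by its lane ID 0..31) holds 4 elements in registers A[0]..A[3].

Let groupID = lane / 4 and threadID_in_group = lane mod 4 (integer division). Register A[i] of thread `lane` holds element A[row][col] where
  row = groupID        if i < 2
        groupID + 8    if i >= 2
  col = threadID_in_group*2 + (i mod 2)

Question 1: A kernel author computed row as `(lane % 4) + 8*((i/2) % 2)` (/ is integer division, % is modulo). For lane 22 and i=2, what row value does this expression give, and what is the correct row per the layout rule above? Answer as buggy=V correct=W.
buggy=10 correct=13

`(lane % 4) + 8*((i/2) % 2)`[22,2]=>10
lane 22: grp=5 (22/4), tig=2 (22%4)
i=2: r=5+8=13, c=2*2+0=4
row: 10 vs 13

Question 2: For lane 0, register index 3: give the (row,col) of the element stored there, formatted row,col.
8,1

0: grp=0,tig=0
[3] (0+8,0*2+1) = (8,1)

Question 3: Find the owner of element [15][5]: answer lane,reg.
30,3

r: 15->gid=7,r8=1  c: 5->tid=2,i&1=1
L=7*4+2=30  i=1*2+1=3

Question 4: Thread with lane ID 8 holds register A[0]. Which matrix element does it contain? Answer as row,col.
lane 8: G=2 (8/4), T=0 (8%4)
i=0: r=2+0=2, c=0*2+0=0

2,0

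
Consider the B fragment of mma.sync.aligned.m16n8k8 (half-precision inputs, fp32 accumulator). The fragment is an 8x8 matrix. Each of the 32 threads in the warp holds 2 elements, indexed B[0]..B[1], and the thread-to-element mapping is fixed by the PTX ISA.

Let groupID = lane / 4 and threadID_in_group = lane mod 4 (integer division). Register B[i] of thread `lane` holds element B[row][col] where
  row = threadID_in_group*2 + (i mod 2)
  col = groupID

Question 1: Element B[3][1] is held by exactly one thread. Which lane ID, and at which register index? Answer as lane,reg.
c=1->g=1  r=3->t=1,b0=1
L=1*4+1=5  i=1=1

5,1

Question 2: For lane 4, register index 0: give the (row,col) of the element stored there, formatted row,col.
0,1

lane 4: grp=1 (4/4), tig=0 (4%4)
i=0: r=0*2+0=0, c=grp=1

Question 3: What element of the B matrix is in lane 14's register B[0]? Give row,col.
L=14=>grp=14>>2=3, tig=14&3=2
[0]=>row 2·2+0=4  col grp=3

4,3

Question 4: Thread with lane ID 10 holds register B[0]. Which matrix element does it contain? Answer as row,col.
lane 10: gid=2 (10/4), tid=2 (10%4)
i=0: r=2*2+0=4, c=gid=2

4,2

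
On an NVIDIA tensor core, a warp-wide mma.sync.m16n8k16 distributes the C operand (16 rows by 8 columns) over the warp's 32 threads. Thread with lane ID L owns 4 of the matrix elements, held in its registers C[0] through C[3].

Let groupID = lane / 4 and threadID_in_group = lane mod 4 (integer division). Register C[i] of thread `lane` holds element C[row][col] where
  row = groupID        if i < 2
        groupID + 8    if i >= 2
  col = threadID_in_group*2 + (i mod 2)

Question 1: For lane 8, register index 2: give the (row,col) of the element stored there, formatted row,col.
10,0

lane 8⇒8/4=2, 8 mod 4=0
i=2  r:2+8⇒10  c:2·0+0⇒0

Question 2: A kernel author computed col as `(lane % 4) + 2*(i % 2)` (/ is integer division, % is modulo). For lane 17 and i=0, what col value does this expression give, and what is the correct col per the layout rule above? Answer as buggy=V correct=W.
`(lane % 4) + 2*(i % 2)`[17,0]→1
lane 17→17/4=4, 17 mod 4=1
i=0  r:4+0→4  c:2·1+0→2
col: 1 vs 2

buggy=1 correct=2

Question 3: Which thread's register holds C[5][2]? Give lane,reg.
21,0

r: 5->gid=5,r8=0  c: 2->tid=1,i&1=0
L=5*4+1=21  i=0*2+0=0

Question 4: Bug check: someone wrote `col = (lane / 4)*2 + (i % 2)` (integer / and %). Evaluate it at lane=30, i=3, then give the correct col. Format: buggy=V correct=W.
buggy=15 correct=5

`(lane / 4)*2 + (i % 2)`[30,3]⇒15
L=30⇒gr=30>>2=7, th=30&3=2
[3]⇒row 7+8=15  col 2·2+1=5
col: 15 vs 5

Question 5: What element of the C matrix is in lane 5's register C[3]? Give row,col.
9,3

lane 5: gr=1 (5/4), th=1 (5%4)
i=3: r=1+8=9, c=1*2+1=3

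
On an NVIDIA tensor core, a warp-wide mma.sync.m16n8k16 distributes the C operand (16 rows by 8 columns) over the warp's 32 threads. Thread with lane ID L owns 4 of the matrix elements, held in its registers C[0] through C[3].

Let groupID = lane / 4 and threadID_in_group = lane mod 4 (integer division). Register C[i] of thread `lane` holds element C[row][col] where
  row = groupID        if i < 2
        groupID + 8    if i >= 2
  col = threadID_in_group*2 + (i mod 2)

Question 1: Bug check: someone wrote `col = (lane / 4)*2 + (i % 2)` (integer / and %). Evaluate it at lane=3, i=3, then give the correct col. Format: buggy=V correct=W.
buggy=1 correct=7

`(lane / 4)*2 + (i % 2)`[3,3]⇒1
L=3⇒gr=3>>2=0, th=3&3=3
[3]⇒row 0+8=8  col 3·2+1=7
col: 1 vs 7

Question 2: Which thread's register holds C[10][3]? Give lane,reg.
9,3

r=10->g=2,rb=1  c=3->t=1,b0=1
L=2*4+1=9  i=1*2+1=3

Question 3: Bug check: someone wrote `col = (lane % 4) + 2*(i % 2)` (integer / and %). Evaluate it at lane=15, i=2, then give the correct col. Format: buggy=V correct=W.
`(lane % 4) + 2*(i % 2)`[15,2]→3
lane 15→15/4=3, 15 mod 4=3
i=2  r:3+8→11  c:2·3+0→6
col: 3 vs 6

buggy=3 correct=6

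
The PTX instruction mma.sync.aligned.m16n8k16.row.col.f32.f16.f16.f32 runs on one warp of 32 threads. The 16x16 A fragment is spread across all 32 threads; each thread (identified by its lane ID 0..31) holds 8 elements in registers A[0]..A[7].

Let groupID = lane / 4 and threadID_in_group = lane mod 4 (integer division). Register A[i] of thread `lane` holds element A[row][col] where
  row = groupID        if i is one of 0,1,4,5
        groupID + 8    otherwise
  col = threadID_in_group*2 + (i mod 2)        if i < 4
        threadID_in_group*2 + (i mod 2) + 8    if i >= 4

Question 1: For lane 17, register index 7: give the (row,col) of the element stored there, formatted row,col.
12,11

lane 17: g=4 (17/4), t=1 (17%4)
i=7: r=4+8=12, c=1*2+1+8=11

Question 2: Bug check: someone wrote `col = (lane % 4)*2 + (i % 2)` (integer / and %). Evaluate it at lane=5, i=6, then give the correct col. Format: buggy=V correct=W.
buggy=2 correct=10

`(lane % 4)*2 + (i % 2)`[5,6]=>2
lane 5: grp=1 (5/4), tig=1 (5%4)
i=6: r=1+8=9, c=1*2+0+8=10
col: 2 vs 10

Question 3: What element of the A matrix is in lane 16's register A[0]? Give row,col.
lane 16=>16/4=4, 16 mod 4=0
i=0  r:4+0=>4  c:2·0+0+0=>0

4,0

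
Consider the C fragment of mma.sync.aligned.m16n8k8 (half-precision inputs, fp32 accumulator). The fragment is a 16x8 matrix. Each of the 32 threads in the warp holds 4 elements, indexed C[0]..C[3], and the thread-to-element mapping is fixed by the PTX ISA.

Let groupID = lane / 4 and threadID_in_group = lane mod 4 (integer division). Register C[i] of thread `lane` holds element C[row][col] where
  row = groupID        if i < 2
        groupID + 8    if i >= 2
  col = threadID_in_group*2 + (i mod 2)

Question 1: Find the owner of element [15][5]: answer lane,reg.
r=15->g=7,rb=1  c=5->t=2,b0=1
L=7*4+2=30  i=1*2+1=3

30,3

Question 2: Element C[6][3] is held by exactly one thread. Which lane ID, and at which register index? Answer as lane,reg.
r=6⇒gr=6,Rb=0  c=3⇒th=1,odd=1
L=6*4+1=25  i=0*2+1=1

25,1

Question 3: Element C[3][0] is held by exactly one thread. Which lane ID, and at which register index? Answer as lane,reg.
12,0

r=3→G=3,rhi=0  c=0→T=0,p=0
L=3*4+0=12  i=0*2+0=0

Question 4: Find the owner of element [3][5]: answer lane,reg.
14,1

r:3=>grp=3,rB=0  c:5=>tig=2,lo=1
L=3*4+2=14  i=0*2+1=1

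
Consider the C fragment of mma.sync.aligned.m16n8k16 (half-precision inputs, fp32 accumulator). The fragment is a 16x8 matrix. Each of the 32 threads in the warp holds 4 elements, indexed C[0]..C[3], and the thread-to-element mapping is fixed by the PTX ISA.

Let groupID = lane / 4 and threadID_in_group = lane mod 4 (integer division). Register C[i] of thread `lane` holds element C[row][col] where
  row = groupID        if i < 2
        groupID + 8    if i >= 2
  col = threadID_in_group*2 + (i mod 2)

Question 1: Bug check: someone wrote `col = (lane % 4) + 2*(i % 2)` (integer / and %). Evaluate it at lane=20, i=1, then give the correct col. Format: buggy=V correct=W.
`(lane % 4) + 2*(i % 2)`[20,1]->2
L=20->gid=20>>2=5, tid=20&3=0
[1]->row 5+0=5  col 0·2+1=1
col: 2 vs 1

buggy=2 correct=1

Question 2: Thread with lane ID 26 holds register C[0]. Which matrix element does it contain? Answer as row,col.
6,4

lane 26⇒26/4=6, 26 mod 4=2
i=0  r:6+0⇒6  c:2·2+0⇒4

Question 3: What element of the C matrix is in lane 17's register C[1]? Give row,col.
lane 17->17/4=4, 17 mod 4=1
i=1  r:4+0->4  c:2·1+1->3

4,3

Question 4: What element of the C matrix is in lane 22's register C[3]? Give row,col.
13,5

22: G=5,T=2
[3] (5+8,2*2+1) = (13,5)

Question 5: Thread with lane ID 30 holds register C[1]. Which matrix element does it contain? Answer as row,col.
7,5

lane 30→30/4=7, 30 mod 4=2
i=1  r:7+0→7  c:2·2+1→5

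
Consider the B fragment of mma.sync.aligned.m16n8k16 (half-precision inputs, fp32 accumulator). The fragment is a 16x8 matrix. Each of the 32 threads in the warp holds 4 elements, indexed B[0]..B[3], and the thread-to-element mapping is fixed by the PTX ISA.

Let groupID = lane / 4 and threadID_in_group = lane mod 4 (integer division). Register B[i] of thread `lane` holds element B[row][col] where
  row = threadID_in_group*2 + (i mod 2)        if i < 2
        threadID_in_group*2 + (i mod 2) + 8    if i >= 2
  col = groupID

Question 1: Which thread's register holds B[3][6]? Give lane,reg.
c: 6->gid=6  r: 3->r8=0,tid=1,i&1=1
L=6*4+1=25  i=0*2+1=1

25,1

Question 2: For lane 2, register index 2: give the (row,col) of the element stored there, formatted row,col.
lane 2=>2/4=0, 2 mod 4=2
i=2  r:2·2+0+8=>12  c:0

12,0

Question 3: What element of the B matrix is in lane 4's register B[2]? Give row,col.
8,1

4: gid=1,tid=0
[2] (0*2+0+8,1) = (8,1)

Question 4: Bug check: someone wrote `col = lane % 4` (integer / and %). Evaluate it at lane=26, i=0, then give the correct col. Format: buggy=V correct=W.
`lane % 4`[26,0]=>2
26: grp=6,tig=2
[0] (2*2+0+0,6) = (4,6)
col: 2 vs 6

buggy=2 correct=6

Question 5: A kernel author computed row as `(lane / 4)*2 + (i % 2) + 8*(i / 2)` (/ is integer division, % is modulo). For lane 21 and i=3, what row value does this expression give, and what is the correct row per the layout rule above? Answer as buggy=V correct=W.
`(lane / 4)*2 + (i % 2) + 8*(i / 2)`[21,3]->19
lane 21->21/4=5, 21 mod 4=1
i=3  r:2·1+1+8->11  c:5
row: 19 vs 11

buggy=19 correct=11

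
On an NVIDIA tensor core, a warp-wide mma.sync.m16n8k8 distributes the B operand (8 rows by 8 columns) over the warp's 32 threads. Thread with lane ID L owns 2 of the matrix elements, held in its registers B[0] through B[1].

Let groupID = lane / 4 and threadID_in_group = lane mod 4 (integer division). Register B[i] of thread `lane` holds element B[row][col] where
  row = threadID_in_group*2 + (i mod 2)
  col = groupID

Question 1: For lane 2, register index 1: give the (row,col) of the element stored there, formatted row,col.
L=2→G=2>>2=0, T=2&3=2
[1]→row 2·2+1=5  col G=0

5,0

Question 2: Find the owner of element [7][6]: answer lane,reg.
27,1

c: 6->gid=6  r: 7->tid=3,i&1=1
L=6*4+3=27  i=1=1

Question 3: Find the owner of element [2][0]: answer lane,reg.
1,0

c=0⇒gr=0  r=2⇒th=1,odd=0
L=0*4+1=1  i=0=0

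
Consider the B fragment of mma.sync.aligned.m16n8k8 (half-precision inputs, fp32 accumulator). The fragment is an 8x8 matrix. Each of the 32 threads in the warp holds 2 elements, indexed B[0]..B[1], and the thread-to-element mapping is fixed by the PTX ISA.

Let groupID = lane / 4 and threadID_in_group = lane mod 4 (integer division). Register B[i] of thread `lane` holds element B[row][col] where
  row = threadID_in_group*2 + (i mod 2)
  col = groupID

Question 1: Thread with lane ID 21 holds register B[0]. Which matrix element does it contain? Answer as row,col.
2,5

21: gid=5,tid=1
[0] (1*2+0,5) = (2,5)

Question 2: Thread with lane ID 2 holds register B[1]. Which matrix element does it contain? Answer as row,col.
5,0

L=2=>grp=2>>2=0, tig=2&3=2
[1]=>row 2·2+1=5  col grp=0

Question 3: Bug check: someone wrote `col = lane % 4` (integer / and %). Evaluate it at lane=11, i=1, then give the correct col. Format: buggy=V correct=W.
`lane % 4`[11,1]→3
lane 11: G=2 (11/4), T=3 (11%4)
i=1: r=3*2+1=7, c=G=2
col: 3 vs 2

buggy=3 correct=2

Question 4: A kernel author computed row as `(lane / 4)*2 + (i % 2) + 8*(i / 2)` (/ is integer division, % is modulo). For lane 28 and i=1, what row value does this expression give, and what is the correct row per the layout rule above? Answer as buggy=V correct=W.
`(lane / 4)*2 + (i % 2) + 8*(i / 2)`[28,1]->15
lane 28->28/4=7, 28 mod 4=0
i=1  r:2·0+1->1  c:7
row: 15 vs 1

buggy=15 correct=1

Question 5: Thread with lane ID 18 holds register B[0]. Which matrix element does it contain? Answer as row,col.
4,4

18: grp=4,tig=2
[0] (2*2+0,4) = (4,4)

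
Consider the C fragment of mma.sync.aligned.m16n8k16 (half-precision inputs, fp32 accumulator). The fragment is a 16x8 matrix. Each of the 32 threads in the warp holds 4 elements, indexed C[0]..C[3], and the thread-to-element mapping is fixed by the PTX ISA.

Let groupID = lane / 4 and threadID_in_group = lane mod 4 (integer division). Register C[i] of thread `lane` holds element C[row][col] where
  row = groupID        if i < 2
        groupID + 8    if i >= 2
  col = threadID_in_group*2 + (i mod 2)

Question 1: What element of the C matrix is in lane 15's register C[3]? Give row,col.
11,7

lane 15→15/4=3, 15 mod 4=3
i=3  r:3+8→11  c:2·3+1→7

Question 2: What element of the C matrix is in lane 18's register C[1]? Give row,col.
lane 18->18/4=4, 18 mod 4=2
i=1  r:4+0->4  c:2·2+1->5

4,5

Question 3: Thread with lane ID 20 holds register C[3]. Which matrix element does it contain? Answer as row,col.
13,1

20: gid=5,tid=0
[3] (5+8,0*2+1) = (13,1)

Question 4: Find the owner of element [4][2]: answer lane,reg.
r:4=>grp=4,rB=0  c:2=>tig=1,lo=0
L=4*4+1=17  i=0*2+0=0

17,0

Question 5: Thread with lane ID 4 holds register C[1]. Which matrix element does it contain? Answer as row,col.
1,1

lane 4: gr=1 (4/4), th=0 (4%4)
i=1: r=1+0=1, c=0*2+1=1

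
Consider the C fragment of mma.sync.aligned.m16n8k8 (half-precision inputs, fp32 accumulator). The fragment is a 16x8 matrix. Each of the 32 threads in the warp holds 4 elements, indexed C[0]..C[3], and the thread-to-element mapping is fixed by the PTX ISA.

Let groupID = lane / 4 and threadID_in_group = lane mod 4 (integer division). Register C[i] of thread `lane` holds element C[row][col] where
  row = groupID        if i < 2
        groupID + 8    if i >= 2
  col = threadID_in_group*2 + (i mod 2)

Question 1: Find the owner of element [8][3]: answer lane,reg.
r=8->g=0,rb=1  c=3->t=1,b0=1
L=0*4+1=1  i=1*2+1=3

1,3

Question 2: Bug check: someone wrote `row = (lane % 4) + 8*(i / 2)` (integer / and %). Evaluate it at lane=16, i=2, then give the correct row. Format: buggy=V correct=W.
`(lane % 4) + 8*(i / 2)`[16,2]→8
16: G=4,T=0
[2] (4+8,0*2+0) = (12,0)
row: 8 vs 12

buggy=8 correct=12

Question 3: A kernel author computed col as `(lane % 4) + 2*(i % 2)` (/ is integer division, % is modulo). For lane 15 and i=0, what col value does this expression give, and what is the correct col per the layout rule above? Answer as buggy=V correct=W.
buggy=3 correct=6

`(lane % 4) + 2*(i % 2)`[15,0]->3
15: gid=3,tid=3
[0] (3+0,3*2+0) = (3,6)
col: 3 vs 6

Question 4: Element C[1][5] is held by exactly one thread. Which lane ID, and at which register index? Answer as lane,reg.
6,1

r: 1->gid=1,r8=0  c: 5->tid=2,i&1=1
L=1*4+2=6  i=0*2+1=1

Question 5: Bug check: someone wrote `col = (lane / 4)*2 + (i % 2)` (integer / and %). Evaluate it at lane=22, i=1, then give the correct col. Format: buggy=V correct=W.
buggy=11 correct=5

`(lane / 4)*2 + (i % 2)`[22,1]->11
lane 22: g=5 (22/4), t=2 (22%4)
i=1: r=5+0=5, c=2*2+1=5
col: 11 vs 5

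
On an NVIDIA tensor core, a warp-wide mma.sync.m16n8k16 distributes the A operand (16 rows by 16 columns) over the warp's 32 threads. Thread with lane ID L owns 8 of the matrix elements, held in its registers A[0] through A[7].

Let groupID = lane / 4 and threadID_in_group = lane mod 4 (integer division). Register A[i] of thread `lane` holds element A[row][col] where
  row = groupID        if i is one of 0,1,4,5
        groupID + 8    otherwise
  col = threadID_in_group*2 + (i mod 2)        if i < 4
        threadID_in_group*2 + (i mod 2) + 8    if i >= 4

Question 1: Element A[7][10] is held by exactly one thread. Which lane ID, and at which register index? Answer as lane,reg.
29,4

r=7->g=7,rb=0  c=10->cb=1,t=1,b0=0
L=7*4+1=29  i=1*4+0*2+0=4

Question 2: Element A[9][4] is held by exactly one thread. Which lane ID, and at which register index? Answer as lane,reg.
r=9⇒gr=1,Rb=1  c=4⇒Cb=0,th=2,odd=0
L=1*4+2=6  i=0*4+1*2+0=2

6,2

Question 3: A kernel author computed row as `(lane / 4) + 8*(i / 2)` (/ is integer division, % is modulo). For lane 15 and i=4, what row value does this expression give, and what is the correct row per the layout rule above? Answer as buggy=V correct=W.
buggy=19 correct=3

`(lane / 4) + 8*(i / 2)`[15,4]->19
15: gid=3,tid=3
[4] (3+0,3*2+0+8) = (3,14)
row: 19 vs 3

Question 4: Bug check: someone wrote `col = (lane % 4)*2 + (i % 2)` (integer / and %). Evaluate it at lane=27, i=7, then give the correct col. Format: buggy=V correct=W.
`(lane % 4)*2 + (i % 2)`[27,7]→7
lane 27: G=6 (27/4), T=3 (27%4)
i=7: r=6+8=14, c=3*2+1+8=15
col: 7 vs 15

buggy=7 correct=15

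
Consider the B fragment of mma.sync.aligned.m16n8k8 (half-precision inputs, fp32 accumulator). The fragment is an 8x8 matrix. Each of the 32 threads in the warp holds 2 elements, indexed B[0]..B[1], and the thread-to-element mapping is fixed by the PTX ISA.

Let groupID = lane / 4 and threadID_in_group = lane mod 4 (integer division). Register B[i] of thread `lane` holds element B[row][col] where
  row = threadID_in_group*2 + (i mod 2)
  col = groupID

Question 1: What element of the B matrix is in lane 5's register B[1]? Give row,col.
lane 5->5/4=1, 5 mod 4=1
i=1  r:2·1+1->3  c:1

3,1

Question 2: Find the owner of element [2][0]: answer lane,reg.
c:0=>grp=0  r:2=>tig=1,lo=0
L=0*4+1=1  i=0=0

1,0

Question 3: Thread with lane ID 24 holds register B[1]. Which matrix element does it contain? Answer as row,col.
lane 24⇒24/4=6, 24 mod 4=0
i=1  r:2·0+1⇒1  c:6

1,6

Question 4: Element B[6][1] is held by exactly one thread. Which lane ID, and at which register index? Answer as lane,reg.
c=1->g=1  r=6->t=3,b0=0
L=1*4+3=7  i=0=0

7,0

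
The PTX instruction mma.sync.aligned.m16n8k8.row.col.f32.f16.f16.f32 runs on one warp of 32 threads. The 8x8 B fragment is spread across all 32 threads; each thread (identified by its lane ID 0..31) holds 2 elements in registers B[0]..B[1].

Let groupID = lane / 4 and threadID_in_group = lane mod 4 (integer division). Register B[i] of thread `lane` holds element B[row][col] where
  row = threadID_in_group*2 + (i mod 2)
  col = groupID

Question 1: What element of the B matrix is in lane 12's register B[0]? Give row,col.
L=12=>grp=12>>2=3, tig=12&3=0
[0]=>row 0·2+0=0  col grp=3

0,3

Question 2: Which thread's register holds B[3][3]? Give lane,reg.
13,1

c=3->g=3  r=3->t=1,b0=1
L=3*4+1=13  i=1=1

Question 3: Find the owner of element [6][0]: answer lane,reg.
3,0

c=0⇒gr=0  r=6⇒th=3,odd=0
L=0*4+3=3  i=0=0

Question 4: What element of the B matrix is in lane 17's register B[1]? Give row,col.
lane 17: gr=4 (17/4), th=1 (17%4)
i=1: r=1*2+1=3, c=gr=4

3,4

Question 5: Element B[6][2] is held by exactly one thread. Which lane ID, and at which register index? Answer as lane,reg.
c:2=>grp=2  r:6=>tig=3,lo=0
L=2*4+3=11  i=0=0

11,0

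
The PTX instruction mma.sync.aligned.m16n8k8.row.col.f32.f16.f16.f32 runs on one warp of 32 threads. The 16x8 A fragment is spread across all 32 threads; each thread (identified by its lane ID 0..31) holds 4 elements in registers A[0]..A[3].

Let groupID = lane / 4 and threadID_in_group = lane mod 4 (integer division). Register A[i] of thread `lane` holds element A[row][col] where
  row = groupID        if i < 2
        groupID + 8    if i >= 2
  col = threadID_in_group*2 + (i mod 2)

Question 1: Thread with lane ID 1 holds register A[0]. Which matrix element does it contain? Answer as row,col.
lane 1⇒1/4=0, 1 mod 4=1
i=0  r:0+0⇒0  c:2·1+0⇒2

0,2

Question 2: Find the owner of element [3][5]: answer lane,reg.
14,1

r: 3->gid=3,r8=0  c: 5->tid=2,i&1=1
L=3*4+2=14  i=0*2+1=1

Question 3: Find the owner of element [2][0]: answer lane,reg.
8,0

r=2⇒gr=2,Rb=0  c=0⇒th=0,odd=0
L=2*4+0=8  i=0*2+0=0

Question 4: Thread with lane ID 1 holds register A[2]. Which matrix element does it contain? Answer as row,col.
lane 1: grp=0 (1/4), tig=1 (1%4)
i=2: r=0+8=8, c=1*2+0=2

8,2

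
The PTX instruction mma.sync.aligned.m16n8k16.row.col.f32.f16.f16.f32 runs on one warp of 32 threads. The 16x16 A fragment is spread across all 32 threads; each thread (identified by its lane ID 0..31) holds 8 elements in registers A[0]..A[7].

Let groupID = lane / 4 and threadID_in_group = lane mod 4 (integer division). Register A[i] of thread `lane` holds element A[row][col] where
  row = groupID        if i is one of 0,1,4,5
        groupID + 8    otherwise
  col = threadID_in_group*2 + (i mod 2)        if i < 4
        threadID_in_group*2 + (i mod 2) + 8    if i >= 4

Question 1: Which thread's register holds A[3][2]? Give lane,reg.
r=3⇒gr=3,Rb=0  c=2⇒Cb=0,th=1,odd=0
L=3*4+1=13  i=0*4+0*2+0=0

13,0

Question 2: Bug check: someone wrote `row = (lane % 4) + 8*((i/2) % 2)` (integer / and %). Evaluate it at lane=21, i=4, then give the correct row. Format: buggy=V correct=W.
buggy=1 correct=5

`(lane % 4) + 8*((i/2) % 2)`[21,4]⇒1
21: gr=5,th=1
[4] (5+0,1*2+0+8) = (5,10)
row: 1 vs 5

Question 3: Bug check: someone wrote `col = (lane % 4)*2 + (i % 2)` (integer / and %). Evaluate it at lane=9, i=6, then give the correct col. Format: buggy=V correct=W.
buggy=2 correct=10

`(lane % 4)*2 + (i % 2)`[9,6]⇒2
L=9⇒gr=9>>2=2, th=9&3=1
[6]⇒row 2+8=10  col 1·2+0+8=10
col: 2 vs 10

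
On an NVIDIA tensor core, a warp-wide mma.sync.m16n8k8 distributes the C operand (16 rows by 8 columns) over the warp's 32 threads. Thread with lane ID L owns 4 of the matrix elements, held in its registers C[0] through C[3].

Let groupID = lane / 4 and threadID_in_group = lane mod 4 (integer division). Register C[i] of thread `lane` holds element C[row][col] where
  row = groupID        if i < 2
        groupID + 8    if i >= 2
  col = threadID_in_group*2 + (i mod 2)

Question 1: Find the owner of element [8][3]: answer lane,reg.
1,3

r:8=>grp=0,rB=1  c:3=>tig=1,lo=1
L=0*4+1=1  i=1*2+1=3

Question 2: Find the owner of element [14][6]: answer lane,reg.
r:14=>grp=6,rB=1  c:6=>tig=3,lo=0
L=6*4+3=27  i=1*2+0=2

27,2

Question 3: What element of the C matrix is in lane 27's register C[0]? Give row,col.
6,6

L=27⇒gr=27>>2=6, th=27&3=3
[0]⇒row 6+0=6  col 3·2+0=6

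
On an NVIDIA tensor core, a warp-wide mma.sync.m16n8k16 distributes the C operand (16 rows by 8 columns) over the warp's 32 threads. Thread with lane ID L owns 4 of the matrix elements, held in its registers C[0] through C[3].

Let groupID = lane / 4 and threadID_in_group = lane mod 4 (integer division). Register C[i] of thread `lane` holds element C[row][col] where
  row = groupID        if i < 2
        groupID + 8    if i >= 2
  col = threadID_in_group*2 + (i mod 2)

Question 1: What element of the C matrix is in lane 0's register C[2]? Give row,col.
lane 0: G=0 (0/4), T=0 (0%4)
i=2: r=0+8=8, c=0*2+0=0

8,0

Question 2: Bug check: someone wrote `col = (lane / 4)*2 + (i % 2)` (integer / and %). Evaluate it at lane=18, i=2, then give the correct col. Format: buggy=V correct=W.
`(lane / 4)*2 + (i % 2)`[18,2]→8
L=18→G=18>>2=4, T=18&3=2
[2]→row 4+8=12  col 2·2+0=4
col: 8 vs 4

buggy=8 correct=4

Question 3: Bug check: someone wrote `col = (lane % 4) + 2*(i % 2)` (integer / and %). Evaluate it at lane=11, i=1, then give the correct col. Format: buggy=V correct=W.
buggy=5 correct=7

`(lane % 4) + 2*(i % 2)`[11,1]->5
11: gid=2,tid=3
[1] (2+0,3*2+1) = (2,7)
col: 5 vs 7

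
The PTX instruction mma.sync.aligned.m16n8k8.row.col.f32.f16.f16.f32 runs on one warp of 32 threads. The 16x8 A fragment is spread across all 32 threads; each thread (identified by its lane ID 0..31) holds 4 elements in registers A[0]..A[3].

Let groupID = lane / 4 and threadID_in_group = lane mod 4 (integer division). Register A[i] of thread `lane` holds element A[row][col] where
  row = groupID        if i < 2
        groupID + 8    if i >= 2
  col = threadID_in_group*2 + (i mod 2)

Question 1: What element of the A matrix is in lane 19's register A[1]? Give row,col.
L=19=>grp=19>>2=4, tig=19&3=3
[1]=>row 4+0=4  col 3·2+1=7

4,7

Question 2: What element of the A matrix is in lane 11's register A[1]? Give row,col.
11: g=2,t=3
[1] (2+0,3*2+1) = (2,7)

2,7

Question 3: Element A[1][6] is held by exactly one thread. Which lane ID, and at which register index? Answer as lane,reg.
7,0

r=1⇒gr=1,Rb=0  c=6⇒th=3,odd=0
L=1*4+3=7  i=0*2+0=0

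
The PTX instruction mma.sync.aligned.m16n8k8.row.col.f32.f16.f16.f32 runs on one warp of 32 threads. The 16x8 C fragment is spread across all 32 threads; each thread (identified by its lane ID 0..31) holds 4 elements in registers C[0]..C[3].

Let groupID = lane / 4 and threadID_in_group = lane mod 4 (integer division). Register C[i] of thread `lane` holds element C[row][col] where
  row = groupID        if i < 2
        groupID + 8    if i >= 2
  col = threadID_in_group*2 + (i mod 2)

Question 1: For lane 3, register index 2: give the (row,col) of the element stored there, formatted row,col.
8,6

lane 3: gr=0 (3/4), th=3 (3%4)
i=2: r=0+8=8, c=3*2+0=6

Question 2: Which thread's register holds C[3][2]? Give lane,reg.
13,0

r=3⇒gr=3,Rb=0  c=2⇒th=1,odd=0
L=3*4+1=13  i=0*2+0=0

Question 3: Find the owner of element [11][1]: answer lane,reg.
r=11⇒gr=3,Rb=1  c=1⇒th=0,odd=1
L=3*4+0=12  i=1*2+1=3

12,3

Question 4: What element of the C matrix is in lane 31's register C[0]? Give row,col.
lane 31: g=7 (31/4), t=3 (31%4)
i=0: r=7+0=7, c=3*2+0=6

7,6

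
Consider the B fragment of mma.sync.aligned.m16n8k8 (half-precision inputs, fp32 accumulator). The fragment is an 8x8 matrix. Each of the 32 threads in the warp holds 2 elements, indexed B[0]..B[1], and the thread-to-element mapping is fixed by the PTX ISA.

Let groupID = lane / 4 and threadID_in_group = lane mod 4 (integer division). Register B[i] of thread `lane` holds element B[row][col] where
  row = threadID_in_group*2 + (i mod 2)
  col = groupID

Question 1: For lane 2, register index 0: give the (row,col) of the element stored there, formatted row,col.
4,0

L=2->gid=2>>2=0, tid=2&3=2
[0]->row 2·2+0=4  col gid=0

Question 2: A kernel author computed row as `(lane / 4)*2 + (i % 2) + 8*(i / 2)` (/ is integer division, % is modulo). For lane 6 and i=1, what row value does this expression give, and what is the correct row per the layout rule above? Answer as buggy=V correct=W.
buggy=3 correct=5

`(lane / 4)*2 + (i % 2) + 8*(i / 2)`[6,1]->3
6: g=1,t=2
[1] (2*2+1,1) = (5,1)
row: 3 vs 5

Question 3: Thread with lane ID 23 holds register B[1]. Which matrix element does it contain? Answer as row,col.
23: grp=5,tig=3
[1] (3*2+1,5) = (7,5)

7,5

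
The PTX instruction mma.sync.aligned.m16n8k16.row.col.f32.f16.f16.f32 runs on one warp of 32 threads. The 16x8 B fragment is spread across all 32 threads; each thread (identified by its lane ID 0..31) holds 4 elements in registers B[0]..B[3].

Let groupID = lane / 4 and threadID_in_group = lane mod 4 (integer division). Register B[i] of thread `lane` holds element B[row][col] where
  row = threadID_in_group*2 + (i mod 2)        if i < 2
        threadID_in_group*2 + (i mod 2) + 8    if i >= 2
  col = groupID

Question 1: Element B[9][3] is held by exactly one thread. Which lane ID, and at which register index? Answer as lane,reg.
12,3

c:3=>grp=3  r:9=>rB=1,tig=0,lo=1
L=3*4+0=12  i=1*2+1=3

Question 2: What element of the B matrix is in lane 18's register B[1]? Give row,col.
5,4

lane 18->18/4=4, 18 mod 4=2
i=1  r:2·2+1+0->5  c:4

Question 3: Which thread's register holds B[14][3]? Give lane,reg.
c=3->g=3  r=14->rb=1,t=3,b0=0
L=3*4+3=15  i=1*2+0=2

15,2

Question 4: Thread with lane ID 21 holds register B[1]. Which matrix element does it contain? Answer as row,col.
3,5

lane 21->21/4=5, 21 mod 4=1
i=1  r:2·1+1+0->3  c:5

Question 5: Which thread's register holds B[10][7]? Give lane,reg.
29,2

c: 7->gid=7  r: 10->r8=1,tid=1,i&1=0
L=7*4+1=29  i=1*2+0=2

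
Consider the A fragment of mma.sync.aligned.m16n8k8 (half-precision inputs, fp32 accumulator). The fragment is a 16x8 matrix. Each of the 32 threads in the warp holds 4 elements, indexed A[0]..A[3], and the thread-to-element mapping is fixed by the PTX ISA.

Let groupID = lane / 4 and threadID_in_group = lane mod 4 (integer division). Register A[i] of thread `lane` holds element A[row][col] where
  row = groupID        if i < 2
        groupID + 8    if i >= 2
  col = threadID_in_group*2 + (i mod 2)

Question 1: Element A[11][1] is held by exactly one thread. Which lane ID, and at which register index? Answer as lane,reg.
12,3

r=11⇒gr=3,Rb=1  c=1⇒th=0,odd=1
L=3*4+0=12  i=1*2+1=3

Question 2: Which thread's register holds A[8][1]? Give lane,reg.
0,3

r=8→G=0,rhi=1  c=1→T=0,p=1
L=0*4+0=0  i=1*2+1=3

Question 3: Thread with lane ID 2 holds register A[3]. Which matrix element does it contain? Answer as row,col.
L=2=>grp=2>>2=0, tig=2&3=2
[3]=>row 0+8=8  col 2·2+1=5

8,5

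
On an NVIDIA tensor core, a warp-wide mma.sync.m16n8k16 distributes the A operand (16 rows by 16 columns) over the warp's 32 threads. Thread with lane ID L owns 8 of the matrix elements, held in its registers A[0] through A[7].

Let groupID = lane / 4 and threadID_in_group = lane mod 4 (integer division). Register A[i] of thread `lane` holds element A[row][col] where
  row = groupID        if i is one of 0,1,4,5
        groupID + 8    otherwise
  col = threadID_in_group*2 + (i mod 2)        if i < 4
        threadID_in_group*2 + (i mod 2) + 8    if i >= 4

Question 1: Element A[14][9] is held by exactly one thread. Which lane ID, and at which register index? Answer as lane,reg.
24,7

r: 14->gid=6,r8=1  c: 9->c8=1,tid=0,i&1=1
L=6*4+0=24  i=1*4+1*2+1=7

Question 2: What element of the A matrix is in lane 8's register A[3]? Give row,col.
8: gid=2,tid=0
[3] (2+8,0*2+1+0) = (10,1)

10,1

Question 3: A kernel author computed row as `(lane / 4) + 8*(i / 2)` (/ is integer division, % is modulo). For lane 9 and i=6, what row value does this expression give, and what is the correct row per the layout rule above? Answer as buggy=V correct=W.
`(lane / 4) + 8*(i / 2)`[9,6]=>26
L=9=>grp=9>>2=2, tig=9&3=1
[6]=>row 2+8=10  col 1·2+0+8=10
row: 26 vs 10

buggy=26 correct=10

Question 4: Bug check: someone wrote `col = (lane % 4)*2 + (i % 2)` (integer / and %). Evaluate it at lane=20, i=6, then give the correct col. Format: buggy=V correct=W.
`(lane % 4)*2 + (i % 2)`[20,6]->0
20: g=5,t=0
[6] (5+8,0*2+0+8) = (13,8)
col: 0 vs 8

buggy=0 correct=8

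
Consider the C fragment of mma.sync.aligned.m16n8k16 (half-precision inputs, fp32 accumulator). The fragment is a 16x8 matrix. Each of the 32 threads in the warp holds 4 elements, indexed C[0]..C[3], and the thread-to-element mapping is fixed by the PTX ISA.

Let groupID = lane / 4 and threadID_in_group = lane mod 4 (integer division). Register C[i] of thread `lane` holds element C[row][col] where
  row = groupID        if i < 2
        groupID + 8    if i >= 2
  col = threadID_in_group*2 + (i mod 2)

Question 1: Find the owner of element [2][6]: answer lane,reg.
r=2→G=2,rhi=0  c=6→T=3,p=0
L=2*4+3=11  i=0*2+0=0

11,0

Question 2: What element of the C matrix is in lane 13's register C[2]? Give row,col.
11,2

lane 13->13/4=3, 13 mod 4=1
i=2  r:3+8->11  c:2·1+0->2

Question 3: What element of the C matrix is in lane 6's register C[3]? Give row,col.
lane 6: grp=1 (6/4), tig=2 (6%4)
i=3: r=1+8=9, c=2*2+1=5

9,5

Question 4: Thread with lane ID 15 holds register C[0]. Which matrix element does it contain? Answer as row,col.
3,6

15: gid=3,tid=3
[0] (3+0,3*2+0) = (3,6)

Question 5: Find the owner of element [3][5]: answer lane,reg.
14,1

r=3→G=3,rhi=0  c=5→T=2,p=1
L=3*4+2=14  i=0*2+1=1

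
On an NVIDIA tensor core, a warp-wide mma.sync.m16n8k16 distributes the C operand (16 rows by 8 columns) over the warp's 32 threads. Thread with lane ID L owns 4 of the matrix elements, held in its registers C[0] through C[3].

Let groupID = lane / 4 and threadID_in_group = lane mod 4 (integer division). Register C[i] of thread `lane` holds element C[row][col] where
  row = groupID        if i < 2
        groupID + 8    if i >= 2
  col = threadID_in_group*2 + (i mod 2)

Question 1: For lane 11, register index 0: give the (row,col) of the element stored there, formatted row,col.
2,6

lane 11: g=2 (11/4), t=3 (11%4)
i=0: r=2+0=2, c=3*2+0=6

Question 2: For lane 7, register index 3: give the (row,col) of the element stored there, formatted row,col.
lane 7: grp=1 (7/4), tig=3 (7%4)
i=3: r=1+8=9, c=3*2+1=7

9,7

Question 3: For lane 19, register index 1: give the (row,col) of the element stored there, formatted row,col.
lane 19=>19/4=4, 19 mod 4=3
i=1  r:4+0=>4  c:2·3+1=>7

4,7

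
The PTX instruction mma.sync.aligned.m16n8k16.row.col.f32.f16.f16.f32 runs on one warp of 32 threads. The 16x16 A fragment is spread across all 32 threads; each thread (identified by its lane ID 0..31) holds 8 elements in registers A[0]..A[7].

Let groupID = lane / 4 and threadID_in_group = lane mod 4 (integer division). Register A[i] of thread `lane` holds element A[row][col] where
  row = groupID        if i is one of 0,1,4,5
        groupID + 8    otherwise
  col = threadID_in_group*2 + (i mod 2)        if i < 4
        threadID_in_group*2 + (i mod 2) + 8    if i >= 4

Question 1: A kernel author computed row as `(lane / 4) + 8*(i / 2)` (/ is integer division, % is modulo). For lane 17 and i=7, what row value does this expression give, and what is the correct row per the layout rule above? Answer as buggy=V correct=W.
`(lane / 4) + 8*(i / 2)`[17,7]⇒28
17: gr=4,th=1
[7] (4+8,1*2+1+8) = (12,11)
row: 28 vs 12

buggy=28 correct=12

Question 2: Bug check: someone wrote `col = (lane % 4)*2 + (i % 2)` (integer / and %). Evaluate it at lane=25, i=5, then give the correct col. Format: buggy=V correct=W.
`(lane % 4)*2 + (i % 2)`[25,5]⇒3
lane 25⇒25/4=6, 25 mod 4=1
i=5  r:6+0⇒6  c:2·1+1+8⇒11
col: 3 vs 11

buggy=3 correct=11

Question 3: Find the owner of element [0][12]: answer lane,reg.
r=0->g=0,rb=0  c=12->cb=1,t=2,b0=0
L=0*4+2=2  i=1*4+0*2+0=4

2,4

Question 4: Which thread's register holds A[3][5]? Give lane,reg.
r=3⇒gr=3,Rb=0  c=5⇒Cb=0,th=2,odd=1
L=3*4+2=14  i=0*4+0*2+1=1

14,1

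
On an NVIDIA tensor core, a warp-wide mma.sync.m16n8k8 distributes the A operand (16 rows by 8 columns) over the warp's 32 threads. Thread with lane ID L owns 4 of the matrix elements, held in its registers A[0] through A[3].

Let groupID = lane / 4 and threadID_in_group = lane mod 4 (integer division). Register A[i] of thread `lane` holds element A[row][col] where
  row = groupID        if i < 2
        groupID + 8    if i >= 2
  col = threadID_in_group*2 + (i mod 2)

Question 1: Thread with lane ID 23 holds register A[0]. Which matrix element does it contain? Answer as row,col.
lane 23⇒23/4=5, 23 mod 4=3
i=0  r:5+0⇒5  c:2·3+0⇒6

5,6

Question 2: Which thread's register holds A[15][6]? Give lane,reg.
r: 15->gid=7,r8=1  c: 6->tid=3,i&1=0
L=7*4+3=31  i=1*2+0=2

31,2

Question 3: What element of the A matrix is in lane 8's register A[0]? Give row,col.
2,0

L=8→G=8>>2=2, T=8&3=0
[0]→row 2+0=2  col 0·2+0=0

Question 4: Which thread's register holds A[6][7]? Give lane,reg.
27,1

r=6->g=6,rb=0  c=7->t=3,b0=1
L=6*4+3=27  i=0*2+1=1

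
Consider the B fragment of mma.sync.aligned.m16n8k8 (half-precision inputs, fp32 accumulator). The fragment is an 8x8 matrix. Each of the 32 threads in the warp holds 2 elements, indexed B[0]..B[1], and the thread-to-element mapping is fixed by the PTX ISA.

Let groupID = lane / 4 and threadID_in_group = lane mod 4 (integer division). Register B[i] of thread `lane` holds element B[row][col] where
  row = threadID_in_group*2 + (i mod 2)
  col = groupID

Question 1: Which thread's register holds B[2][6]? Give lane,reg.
c=6⇒gr=6  r=2⇒th=1,odd=0
L=6*4+1=25  i=0=0

25,0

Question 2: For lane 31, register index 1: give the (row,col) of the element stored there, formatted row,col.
lane 31⇒31/4=7, 31 mod 4=3
i=1  r:2·3+1⇒7  c:7

7,7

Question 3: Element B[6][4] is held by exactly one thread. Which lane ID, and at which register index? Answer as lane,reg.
19,0

c=4→G=4  r=6→T=3,p=0
L=4*4+3=19  i=0=0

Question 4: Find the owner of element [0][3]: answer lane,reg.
c:3=>grp=3  r:0=>tig=0,lo=0
L=3*4+0=12  i=0=0

12,0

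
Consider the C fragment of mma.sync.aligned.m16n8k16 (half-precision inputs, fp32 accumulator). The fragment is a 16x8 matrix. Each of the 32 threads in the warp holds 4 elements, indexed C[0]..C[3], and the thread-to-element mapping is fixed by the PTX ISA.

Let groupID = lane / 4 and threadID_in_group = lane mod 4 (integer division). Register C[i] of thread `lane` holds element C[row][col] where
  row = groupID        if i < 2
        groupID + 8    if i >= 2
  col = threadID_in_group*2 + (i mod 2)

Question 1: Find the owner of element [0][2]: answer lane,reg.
r=0⇒gr=0,Rb=0  c=2⇒th=1,odd=0
L=0*4+1=1  i=0*2+0=0

1,0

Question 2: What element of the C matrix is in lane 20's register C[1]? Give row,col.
L=20->gid=20>>2=5, tid=20&3=0
[1]->row 5+0=5  col 0·2+1=1

5,1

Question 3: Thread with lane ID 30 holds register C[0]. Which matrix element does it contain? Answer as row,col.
30: gr=7,th=2
[0] (7+0,2*2+0) = (7,4)

7,4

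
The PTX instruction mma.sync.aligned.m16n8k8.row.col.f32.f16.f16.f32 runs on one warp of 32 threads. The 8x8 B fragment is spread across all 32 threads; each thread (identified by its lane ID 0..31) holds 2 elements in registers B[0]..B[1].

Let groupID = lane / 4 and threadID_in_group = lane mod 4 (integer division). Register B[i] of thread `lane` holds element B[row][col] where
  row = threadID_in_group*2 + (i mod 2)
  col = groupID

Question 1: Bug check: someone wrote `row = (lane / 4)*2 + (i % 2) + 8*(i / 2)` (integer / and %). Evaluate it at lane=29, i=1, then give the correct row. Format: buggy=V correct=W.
buggy=15 correct=3

`(lane / 4)*2 + (i % 2) + 8*(i / 2)`[29,1]->15
lane 29: g=7 (29/4), t=1 (29%4)
i=1: r=1*2+1=3, c=g=7
row: 15 vs 3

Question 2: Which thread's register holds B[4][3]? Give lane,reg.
14,0

c=3->g=3  r=4->t=2,b0=0
L=3*4+2=14  i=0=0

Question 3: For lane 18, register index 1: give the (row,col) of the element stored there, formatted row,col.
5,4

lane 18->18/4=4, 18 mod 4=2
i=1  r:2·2+1->5  c:4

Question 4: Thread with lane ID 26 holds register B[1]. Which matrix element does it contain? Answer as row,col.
26: gr=6,th=2
[1] (2*2+1,6) = (5,6)

5,6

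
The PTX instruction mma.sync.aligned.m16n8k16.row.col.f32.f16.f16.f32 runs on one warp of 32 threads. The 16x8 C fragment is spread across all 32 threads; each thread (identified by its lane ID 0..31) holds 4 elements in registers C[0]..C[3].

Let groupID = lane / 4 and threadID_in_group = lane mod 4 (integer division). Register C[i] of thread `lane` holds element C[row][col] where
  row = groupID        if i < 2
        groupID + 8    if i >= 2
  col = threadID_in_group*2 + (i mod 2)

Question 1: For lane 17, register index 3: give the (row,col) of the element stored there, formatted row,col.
lane 17→17/4=4, 17 mod 4=1
i=3  r:4+8→12  c:2·1+1→3

12,3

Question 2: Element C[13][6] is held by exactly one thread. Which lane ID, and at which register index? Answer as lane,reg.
23,2

r:13=>grp=5,rB=1  c:6=>tig=3,lo=0
L=5*4+3=23  i=1*2+0=2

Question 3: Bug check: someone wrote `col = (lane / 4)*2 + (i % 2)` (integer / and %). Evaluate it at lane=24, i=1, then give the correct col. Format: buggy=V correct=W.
`(lane / 4)*2 + (i % 2)`[24,1]->13
24: gid=6,tid=0
[1] (6+0,0*2+1) = (6,1)
col: 13 vs 1

buggy=13 correct=1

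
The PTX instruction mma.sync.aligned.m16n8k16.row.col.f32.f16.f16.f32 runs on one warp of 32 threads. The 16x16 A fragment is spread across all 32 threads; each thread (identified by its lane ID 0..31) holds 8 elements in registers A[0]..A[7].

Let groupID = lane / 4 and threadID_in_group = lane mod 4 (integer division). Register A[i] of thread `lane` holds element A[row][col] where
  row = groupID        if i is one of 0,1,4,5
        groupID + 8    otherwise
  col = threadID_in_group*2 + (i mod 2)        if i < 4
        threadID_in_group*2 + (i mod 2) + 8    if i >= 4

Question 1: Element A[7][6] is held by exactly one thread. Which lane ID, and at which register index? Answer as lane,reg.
31,0

r=7⇒gr=7,Rb=0  c=6⇒Cb=0,th=3,odd=0
L=7*4+3=31  i=0*4+0*2+0=0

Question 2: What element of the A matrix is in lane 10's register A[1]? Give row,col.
lane 10=>10/4=2, 10 mod 4=2
i=1  r:2+0=>2  c:2·2+1+0=>5

2,5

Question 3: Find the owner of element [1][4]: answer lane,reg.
r=1⇒gr=1,Rb=0  c=4⇒Cb=0,th=2,odd=0
L=1*4+2=6  i=0*4+0*2+0=0

6,0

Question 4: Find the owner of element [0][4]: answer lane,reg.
r=0⇒gr=0,Rb=0  c=4⇒Cb=0,th=2,odd=0
L=0*4+2=2  i=0*4+0*2+0=0

2,0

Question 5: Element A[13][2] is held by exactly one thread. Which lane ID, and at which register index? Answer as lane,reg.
21,2

r=13->g=5,rb=1  c=2->cb=0,t=1,b0=0
L=5*4+1=21  i=0*4+1*2+0=2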